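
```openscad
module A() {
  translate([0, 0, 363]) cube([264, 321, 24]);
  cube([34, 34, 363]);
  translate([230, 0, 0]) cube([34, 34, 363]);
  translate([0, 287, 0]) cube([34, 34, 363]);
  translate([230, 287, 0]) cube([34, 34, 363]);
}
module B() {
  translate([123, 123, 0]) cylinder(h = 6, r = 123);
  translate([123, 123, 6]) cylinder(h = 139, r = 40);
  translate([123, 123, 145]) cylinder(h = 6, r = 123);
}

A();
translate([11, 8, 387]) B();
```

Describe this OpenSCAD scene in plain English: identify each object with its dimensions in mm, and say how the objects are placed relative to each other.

A is a four-legged stool. The seat is a 264×321×24 mm slab whose top surface is at z = 387 mm; four square legs, each 34×34 mm in cross-section, run from the floor (z = 0) to the underside of the seat, each flush with a corner of the seat.

B is a spool: two coaxial disc flanges of radius 123 mm and thickness 6 mm, joined by a core cylinder of radius 40 mm and height 139 mm. The lower flange rests on z = 0 and the three cylinders share a vertical axis.

The spool is on top of the stool.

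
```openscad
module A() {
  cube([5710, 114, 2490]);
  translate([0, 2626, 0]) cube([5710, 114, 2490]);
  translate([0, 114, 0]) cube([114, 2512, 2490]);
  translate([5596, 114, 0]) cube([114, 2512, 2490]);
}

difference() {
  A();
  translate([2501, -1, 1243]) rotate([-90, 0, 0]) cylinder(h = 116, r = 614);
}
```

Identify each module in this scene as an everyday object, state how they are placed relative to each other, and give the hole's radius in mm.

A is a house frame. The house frame has a circular hole through its front wall. The hole's radius is 614 mm.

The subtracted cylinder has r = 614 mm.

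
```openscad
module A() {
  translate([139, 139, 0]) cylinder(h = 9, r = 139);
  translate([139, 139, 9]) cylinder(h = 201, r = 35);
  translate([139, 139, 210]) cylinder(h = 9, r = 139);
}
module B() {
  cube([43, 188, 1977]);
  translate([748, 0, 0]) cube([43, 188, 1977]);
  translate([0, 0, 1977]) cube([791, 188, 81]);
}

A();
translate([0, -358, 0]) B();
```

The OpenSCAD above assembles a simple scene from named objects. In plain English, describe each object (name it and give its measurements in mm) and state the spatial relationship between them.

A is a spool: two coaxial disc flanges of radius 139 mm and thickness 9 mm, joined by a core cylinder of radius 35 mm and height 201 mm. The lower flange rests on z = 0 and the three cylinders share a vertical axis.

B is a rectangular door frame: two vertical jambs of 43×188 mm section, 1977 mm tall, with a clear opening 705 mm wide between their inner faces. A header 81 mm tall and 188 mm deep lies on top of the jambs and spans the full outside width.

The door frame is on the floor beside the spool on its −y side.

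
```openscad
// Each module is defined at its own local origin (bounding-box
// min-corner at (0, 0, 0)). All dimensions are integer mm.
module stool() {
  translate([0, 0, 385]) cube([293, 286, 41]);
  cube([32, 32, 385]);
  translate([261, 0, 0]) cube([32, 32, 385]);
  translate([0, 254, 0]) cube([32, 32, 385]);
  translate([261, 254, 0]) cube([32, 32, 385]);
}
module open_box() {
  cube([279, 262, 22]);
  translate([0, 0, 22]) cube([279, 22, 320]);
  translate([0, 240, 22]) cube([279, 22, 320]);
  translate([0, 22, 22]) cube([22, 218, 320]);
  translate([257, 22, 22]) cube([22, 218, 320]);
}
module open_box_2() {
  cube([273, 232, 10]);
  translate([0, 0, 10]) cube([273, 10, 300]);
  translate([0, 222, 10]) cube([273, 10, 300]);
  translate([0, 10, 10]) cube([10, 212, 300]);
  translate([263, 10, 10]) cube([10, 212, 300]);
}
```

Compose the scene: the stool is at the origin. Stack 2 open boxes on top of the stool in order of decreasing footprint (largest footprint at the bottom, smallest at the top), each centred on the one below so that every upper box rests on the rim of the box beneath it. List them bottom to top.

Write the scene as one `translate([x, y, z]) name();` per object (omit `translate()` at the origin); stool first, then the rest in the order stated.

stool();
translate([7, 12, 426]) open_box();
translate([10, 27, 768]) open_box_2();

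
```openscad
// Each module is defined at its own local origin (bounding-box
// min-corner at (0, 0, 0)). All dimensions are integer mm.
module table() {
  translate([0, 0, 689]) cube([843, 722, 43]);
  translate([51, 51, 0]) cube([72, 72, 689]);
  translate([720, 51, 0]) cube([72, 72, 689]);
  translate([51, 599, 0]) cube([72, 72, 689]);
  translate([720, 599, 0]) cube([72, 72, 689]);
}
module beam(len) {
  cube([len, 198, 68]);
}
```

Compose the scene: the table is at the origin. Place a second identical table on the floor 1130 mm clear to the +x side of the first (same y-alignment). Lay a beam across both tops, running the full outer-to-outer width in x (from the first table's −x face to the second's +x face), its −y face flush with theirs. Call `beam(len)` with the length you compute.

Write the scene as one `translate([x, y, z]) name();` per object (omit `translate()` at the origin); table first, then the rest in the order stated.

table();
translate([1973, 0, 0]) table();
translate([0, 0, 732]) beam(2816);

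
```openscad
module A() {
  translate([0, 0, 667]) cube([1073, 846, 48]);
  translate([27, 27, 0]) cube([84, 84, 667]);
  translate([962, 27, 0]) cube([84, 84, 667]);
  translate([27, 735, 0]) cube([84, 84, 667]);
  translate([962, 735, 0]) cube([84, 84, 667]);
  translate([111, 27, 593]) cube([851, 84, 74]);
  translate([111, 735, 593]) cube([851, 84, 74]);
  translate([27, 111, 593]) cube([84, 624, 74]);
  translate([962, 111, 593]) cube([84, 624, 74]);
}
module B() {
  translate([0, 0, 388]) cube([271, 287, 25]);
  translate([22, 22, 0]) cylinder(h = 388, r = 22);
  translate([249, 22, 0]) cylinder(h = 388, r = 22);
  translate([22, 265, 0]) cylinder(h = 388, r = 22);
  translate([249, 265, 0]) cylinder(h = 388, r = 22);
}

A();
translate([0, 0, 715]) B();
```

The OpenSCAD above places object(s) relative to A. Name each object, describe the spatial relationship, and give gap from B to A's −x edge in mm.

The stool's min-x is at 0; the table's min-x is 0; gap = 0 mm.

A is a table. B is a stool. The stool is on top of the table. The gap from the stool to the table's −x edge is 0 mm.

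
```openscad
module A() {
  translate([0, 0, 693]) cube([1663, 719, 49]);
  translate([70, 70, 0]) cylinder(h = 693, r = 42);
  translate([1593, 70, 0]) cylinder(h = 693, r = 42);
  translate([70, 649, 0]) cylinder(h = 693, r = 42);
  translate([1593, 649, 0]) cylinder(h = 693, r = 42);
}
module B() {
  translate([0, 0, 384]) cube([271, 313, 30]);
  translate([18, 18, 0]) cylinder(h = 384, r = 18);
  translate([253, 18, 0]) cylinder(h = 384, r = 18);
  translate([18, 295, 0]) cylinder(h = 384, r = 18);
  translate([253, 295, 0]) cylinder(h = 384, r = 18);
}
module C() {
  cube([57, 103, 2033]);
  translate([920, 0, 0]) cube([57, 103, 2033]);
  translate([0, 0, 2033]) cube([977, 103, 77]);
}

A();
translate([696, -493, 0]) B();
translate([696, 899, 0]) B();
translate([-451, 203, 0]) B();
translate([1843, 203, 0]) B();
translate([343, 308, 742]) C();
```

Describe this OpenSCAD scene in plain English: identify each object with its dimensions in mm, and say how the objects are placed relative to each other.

A is a table with a 1663×719 mm rectangular top, 49 mm thick, top surface at z = 742 mm, supported by four round legs of 84 mm diameter, each leg's bounding box inset 28 mm from the nearest pair of top edges, running from the floor.

B is a four-legged stool. The seat is 271×313 mm, 30 mm thick, top at z = 414 mm. It stands on four round legs, each 36 mm in diameter, from z = 0 to the seat underside, each leg's axis is inset half a diameter from the nearest pair of seat edges (so the leg's bounding box is flush with the corner).

C is a door frame. The clear opening is 863 mm wide and 2033 mm high. Two 57 mm wide jambs, 103 mm deep, stand either side of the opening from the floor to the top of the opening. A 77 mm thick head sits across the top of both jambs, spanning the full outside width of the frame.

Four stools sit around the table at the −y, +y, −x, +x sides. The door frame is on top of the table, centred.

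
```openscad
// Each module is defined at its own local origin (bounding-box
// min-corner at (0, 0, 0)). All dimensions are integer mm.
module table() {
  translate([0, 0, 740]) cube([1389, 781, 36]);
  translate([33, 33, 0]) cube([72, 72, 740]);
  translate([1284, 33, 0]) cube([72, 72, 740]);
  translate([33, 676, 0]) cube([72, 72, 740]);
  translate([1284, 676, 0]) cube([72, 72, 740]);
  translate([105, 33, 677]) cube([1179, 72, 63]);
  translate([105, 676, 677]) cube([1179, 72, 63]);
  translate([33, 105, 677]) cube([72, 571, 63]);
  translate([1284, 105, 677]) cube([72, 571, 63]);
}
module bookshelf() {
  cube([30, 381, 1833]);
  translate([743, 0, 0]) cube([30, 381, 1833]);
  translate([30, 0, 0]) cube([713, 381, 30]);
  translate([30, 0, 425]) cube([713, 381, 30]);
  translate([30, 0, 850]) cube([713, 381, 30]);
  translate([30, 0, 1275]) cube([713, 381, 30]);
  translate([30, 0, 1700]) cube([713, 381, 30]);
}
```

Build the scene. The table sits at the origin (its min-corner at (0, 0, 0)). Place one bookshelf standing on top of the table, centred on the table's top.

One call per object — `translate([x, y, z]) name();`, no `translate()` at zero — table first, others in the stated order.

table();
translate([308, 200, 776]) bookshelf();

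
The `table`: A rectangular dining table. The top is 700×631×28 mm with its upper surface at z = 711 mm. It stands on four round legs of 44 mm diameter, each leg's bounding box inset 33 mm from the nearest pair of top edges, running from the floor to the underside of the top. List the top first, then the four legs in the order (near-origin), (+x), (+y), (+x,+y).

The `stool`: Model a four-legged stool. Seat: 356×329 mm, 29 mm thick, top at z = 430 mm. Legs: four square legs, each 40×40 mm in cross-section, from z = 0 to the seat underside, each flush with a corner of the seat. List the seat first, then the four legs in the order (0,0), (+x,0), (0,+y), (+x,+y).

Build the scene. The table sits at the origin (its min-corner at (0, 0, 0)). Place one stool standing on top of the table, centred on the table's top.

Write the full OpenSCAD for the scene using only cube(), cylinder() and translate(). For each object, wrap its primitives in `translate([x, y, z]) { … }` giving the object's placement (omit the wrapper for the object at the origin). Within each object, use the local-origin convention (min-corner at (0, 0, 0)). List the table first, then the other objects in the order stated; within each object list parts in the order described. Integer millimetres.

translate([0, 0, 683]) cube([700, 631, 28]);
translate([55, 55, 0]) cylinder(h = 683, r = 22);
translate([645, 55, 0]) cylinder(h = 683, r = 22);
translate([55, 576, 0]) cylinder(h = 683, r = 22);
translate([645, 576, 0]) cylinder(h = 683, r = 22);
translate([172, 151, 711]) {
  translate([0, 0, 401]) cube([356, 329, 29]);
  cube([40, 40, 401]);
  translate([316, 0, 0]) cube([40, 40, 401]);
  translate([0, 289, 0]) cube([40, 40, 401]);
  translate([316, 289, 0]) cube([40, 40, 401]);
}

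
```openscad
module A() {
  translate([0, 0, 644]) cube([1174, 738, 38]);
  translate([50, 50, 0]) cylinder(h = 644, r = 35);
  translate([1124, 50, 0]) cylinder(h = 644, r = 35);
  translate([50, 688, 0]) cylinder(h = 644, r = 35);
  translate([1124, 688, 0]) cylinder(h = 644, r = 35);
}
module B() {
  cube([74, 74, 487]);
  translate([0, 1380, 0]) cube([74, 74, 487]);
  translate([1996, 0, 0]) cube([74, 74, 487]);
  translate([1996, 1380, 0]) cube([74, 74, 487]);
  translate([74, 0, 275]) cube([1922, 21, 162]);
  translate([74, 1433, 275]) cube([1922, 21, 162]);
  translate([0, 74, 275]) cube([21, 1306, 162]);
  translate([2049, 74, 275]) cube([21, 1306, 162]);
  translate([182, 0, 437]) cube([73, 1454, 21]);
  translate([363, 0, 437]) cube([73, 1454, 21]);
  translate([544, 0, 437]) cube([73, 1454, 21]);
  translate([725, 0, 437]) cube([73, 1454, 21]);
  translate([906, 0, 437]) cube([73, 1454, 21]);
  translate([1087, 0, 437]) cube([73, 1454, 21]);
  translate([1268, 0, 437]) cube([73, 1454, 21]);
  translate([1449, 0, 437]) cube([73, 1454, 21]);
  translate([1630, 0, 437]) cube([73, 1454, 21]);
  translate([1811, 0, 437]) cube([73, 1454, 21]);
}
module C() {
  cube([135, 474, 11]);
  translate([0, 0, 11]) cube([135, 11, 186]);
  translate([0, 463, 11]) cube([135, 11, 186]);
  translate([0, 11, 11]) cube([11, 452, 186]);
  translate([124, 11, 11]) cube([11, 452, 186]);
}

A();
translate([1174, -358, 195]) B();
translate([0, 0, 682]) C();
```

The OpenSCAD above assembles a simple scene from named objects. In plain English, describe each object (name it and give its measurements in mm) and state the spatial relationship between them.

A is a rectangular dining table. The top is 1174×738×38 mm with its upper surface at z = 682 mm. It stands on four round legs of 70 mm diameter, each leg's bounding box inset 15 mm from the nearest pair of top edges, running from the floor to the underside of the top.

B is a bed frame 2070 mm long (x) by 1454 mm wide (y). Four 74×74 mm corner posts, 487 mm tall, at the corners of the footprint. Four rails of 21 mm thickness and 162 mm height run between adjacent posts with their undersides at z = 275 mm, their outer faces flush with the outside of the frame (the two x-running rails run between the posts' inner faces; the two y-running rails run between the posts' inner faces). 10 slats, each 73 mm wide (x) and 21 mm thick, lie across the top of the two x-running rails, running the full 1454 mm width of the frame in y; the slats are evenly spaced along x between the inner faces of the end posts with equal gaps (rounded down to the nearest mm) at the −x end and between each pair — any rounding remainder accumulates at the +x end.

C is an open-topped rectangular box: outside dimensions 135×474×197 mm, with a uniform wall and base thickness of 11 mm. The base is a full 135×474 slab on the floor; four walls sit on top of the base. The front and back walls (the −y and +y sides) span the full width; the two side walls fit between them.

The bed frame is beside the table with their tops flush at z = 682. The open box is on top of the table.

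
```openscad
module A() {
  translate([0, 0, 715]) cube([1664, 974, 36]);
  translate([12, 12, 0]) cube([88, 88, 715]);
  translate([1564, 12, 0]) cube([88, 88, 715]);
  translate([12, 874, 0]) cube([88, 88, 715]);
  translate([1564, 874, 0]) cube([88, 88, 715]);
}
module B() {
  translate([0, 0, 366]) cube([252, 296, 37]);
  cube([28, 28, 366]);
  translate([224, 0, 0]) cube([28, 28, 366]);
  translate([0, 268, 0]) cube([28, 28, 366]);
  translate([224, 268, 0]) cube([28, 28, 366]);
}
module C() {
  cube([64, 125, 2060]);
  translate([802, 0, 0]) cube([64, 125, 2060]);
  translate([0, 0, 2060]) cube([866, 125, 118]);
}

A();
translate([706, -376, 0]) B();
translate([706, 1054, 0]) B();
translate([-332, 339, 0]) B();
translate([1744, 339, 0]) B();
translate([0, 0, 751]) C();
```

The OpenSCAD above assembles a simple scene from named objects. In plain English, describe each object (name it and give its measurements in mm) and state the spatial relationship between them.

A is a table with a 1664×974 mm rectangular top, 36 mm thick, top surface at z = 751 mm, supported by four 88×88 mm square legs, each inset 12 mm from the nearest pair of top edges, running from the floor.

B is a four-legged stool. The seat is a 252×296×37 mm slab whose top surface is at z = 403 mm; four square legs, each 28×28 mm in cross-section, run from the floor (z = 0) to the underside of the seat, each flush with a corner of the seat.

C is a door frame. The clear opening is 738 mm wide and 2060 mm high. Two 64 mm wide jambs, 125 mm deep, stand either side of the opening from the floor to the top of the opening. A 118 mm thick head sits across the top of both jambs, spanning the full outside width of the frame.

Four stools sit around the table at the −y, +y, −x, +x sides. The door frame is on top of the table.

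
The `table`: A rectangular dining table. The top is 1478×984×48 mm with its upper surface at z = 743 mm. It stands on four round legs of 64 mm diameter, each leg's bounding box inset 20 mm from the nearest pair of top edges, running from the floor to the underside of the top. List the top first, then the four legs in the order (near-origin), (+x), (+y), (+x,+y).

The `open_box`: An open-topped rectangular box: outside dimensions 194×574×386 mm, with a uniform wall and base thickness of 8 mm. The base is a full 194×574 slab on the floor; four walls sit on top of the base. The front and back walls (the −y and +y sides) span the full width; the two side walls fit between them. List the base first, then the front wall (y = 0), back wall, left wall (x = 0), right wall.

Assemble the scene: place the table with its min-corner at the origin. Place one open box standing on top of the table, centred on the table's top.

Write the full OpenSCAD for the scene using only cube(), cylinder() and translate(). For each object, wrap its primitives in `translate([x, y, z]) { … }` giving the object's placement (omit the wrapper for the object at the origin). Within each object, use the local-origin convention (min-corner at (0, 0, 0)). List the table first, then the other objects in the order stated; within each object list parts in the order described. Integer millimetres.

translate([0, 0, 695]) cube([1478, 984, 48]);
translate([52, 52, 0]) cylinder(h = 695, r = 32);
translate([1426, 52, 0]) cylinder(h = 695, r = 32);
translate([52, 932, 0]) cylinder(h = 695, r = 32);
translate([1426, 932, 0]) cylinder(h = 695, r = 32);
translate([642, 205, 743]) {
  cube([194, 574, 8]);
  translate([0, 0, 8]) cube([194, 8, 378]);
  translate([0, 566, 8]) cube([194, 8, 378]);
  translate([0, 8, 8]) cube([8, 558, 378]);
  translate([186, 8, 8]) cube([8, 558, 378]);
}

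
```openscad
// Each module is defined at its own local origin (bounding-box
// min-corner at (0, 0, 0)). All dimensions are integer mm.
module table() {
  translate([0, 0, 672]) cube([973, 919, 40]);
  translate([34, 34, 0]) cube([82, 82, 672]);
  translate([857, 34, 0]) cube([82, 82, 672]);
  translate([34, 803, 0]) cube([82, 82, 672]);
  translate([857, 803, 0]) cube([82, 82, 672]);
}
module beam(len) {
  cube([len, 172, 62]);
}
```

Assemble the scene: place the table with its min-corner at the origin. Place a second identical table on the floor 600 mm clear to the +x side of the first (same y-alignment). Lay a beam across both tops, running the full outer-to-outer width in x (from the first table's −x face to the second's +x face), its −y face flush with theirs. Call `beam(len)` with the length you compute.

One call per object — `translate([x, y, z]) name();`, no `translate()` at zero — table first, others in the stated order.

table();
translate([1573, 0, 0]) table();
translate([0, 0, 712]) beam(2546);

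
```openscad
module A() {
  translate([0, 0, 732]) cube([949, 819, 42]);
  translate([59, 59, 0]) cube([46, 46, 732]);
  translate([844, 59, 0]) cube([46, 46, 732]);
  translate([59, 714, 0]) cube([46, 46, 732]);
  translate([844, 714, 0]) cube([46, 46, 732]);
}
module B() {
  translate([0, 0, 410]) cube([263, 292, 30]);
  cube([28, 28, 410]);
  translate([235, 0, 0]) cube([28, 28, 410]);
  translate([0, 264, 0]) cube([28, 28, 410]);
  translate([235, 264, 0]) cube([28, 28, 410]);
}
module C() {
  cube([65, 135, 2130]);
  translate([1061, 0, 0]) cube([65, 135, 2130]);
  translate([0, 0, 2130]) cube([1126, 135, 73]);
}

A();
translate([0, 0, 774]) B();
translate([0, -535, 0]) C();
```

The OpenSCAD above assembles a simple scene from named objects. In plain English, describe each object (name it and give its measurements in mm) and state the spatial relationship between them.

A is a table: top 949 mm (x) × 819 mm (y), 42 mm thick, upper face at z = 774 mm, on four 46×46 mm square legs, each inset 59 mm from the nearest pair of top edges, running from z = 0 to the bottom of the top.

B is a four-legged stool. The seat is 263×292 mm, 30 mm thick, top at z = 440 mm. It stands on four square legs, each 28×28 mm in cross-section, from z = 0 to the seat underside, each flush with a corner of the seat.

C is a rectangular door frame: two vertical jambs of 65×135 mm section, 2130 mm tall, with a clear opening 996 mm wide between their inner faces. A header 73 mm tall and 135 mm deep lies on top of the jambs and spans the full outside width.

The stool is on top of the table. The door frame is on the floor beside the table on its −y side.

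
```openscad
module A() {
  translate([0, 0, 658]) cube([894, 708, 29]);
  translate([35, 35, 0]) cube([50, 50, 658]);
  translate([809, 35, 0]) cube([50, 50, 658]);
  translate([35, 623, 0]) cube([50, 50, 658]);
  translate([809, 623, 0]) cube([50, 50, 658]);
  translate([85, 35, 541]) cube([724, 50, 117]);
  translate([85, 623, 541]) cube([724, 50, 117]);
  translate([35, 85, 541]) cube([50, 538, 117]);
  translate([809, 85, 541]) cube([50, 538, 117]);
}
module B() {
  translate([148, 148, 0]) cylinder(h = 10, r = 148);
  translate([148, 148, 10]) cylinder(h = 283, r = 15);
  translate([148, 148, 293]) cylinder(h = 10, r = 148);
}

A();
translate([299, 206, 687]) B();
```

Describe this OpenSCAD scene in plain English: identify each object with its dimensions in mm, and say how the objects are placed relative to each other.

A is a rectangular dining table. The top is 894×708×29 mm with its upper surface at z = 687 mm. It stands on four 50×50 mm square legs, each inset 35 mm from the nearest pair of top edges, running from the floor to the underside of the top. Four apron rails, 50 mm thick and 117 mm tall, run between adjacent legs with their top edges flush with the underside of the top and their outer faces flush with the legs' outer faces.

B is a spool: two coaxial disc flanges of radius 148 mm and thickness 10 mm, joined by a core cylinder of radius 15 mm and height 283 mm. The lower flange rests on z = 0 and the three cylinders share a vertical axis.

The spool is on top of the table, centred.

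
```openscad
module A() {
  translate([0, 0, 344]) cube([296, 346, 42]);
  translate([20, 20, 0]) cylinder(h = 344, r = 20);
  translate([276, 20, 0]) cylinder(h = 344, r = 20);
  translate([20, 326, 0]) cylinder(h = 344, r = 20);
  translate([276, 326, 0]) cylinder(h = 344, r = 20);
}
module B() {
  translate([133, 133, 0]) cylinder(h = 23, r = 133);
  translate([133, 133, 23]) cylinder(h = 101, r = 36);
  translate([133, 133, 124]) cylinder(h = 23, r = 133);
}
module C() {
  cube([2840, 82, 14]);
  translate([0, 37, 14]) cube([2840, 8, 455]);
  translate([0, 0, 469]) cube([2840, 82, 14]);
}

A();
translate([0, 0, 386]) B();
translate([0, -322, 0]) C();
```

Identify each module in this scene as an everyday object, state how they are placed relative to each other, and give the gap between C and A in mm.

The I-beam's nearest face is 240 mm from the stool's −y face.

A is a stool. B is a spool. C is an I-beam. The spool is on top of the stool. The I-beam is on the floor beside the stool on its −y side. The gap between the I-beam and the stool is 240 mm.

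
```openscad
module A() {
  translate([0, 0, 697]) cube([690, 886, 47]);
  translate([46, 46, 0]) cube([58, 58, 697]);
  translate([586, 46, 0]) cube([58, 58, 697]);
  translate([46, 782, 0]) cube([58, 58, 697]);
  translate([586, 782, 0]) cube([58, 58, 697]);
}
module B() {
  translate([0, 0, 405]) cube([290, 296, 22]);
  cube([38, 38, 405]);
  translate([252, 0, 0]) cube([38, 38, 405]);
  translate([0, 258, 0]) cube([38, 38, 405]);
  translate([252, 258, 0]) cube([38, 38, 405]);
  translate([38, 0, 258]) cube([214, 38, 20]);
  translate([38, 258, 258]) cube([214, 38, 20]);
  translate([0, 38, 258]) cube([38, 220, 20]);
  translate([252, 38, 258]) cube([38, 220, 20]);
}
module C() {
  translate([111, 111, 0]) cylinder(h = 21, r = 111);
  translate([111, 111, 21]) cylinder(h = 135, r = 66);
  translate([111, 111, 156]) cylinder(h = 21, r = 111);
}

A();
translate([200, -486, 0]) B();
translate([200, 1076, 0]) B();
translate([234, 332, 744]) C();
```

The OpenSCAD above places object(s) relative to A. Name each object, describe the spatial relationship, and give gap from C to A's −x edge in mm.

A is a table. B is a stool. C is a spool. Two stools sit around the table at the −y, +y sides. The spool is on top of the table, centred. The gap from the spool to the table's −x edge is 234 mm.

The spool's min-x is at 234; the table's min-x is 0; gap = 234 mm.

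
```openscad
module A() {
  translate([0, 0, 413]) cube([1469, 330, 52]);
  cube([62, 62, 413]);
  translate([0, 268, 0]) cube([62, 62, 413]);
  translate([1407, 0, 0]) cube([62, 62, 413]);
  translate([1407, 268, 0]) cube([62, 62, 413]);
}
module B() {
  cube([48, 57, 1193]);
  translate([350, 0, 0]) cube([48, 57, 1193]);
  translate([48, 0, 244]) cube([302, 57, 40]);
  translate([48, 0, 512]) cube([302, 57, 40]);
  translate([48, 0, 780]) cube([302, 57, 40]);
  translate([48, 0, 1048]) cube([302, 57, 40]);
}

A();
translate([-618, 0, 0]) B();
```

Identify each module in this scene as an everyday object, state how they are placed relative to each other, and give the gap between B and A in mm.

The ladder's nearest face is 220 mm from the bench's −x face.

A is a bench. B is a ladder. The ladder is on the floor beside the bench on its −x side. The gap between the ladder and the bench is 220 mm.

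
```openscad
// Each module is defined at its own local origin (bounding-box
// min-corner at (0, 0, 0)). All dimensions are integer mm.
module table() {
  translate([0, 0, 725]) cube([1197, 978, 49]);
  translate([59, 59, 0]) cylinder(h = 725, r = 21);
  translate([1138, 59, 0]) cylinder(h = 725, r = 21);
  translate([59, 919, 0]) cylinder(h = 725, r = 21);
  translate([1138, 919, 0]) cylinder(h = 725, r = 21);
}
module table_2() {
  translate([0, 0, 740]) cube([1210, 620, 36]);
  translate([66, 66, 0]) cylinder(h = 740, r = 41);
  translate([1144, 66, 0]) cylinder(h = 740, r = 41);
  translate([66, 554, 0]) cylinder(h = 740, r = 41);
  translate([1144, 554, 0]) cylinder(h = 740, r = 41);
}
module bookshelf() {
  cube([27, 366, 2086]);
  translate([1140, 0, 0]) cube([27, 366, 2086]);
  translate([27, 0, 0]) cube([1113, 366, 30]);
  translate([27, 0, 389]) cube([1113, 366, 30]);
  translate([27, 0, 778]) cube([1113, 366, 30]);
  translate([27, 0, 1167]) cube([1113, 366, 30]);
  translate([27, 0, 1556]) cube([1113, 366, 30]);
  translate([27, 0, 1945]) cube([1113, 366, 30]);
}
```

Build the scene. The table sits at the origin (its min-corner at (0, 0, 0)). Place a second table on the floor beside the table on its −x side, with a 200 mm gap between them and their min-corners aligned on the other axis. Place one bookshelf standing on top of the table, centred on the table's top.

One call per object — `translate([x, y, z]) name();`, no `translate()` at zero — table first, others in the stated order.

table();
translate([-1410, 0, 0]) table_2();
translate([15, 306, 774]) bookshelf();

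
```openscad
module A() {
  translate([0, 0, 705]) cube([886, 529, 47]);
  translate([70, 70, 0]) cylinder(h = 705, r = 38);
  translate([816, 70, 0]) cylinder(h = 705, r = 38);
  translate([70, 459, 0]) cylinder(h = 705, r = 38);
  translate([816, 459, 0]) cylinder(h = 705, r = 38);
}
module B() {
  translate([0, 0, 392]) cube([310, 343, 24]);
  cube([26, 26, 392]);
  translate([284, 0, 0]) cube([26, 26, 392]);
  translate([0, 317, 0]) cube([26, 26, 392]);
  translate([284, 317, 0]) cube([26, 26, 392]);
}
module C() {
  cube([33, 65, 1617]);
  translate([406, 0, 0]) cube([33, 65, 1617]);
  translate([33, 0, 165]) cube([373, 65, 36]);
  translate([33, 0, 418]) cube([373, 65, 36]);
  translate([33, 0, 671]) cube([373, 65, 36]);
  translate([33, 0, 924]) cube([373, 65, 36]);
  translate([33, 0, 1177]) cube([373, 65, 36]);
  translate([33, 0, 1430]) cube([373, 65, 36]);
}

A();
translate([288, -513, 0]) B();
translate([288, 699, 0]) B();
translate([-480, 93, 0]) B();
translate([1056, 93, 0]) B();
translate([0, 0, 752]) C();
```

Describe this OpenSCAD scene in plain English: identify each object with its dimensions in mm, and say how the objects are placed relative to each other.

A is a table: top 886 mm (x) × 529 mm (y), 47 mm thick, upper face at z = 752 mm, on four round legs of 76 mm diameter, each leg's bounding box inset 32 mm from the nearest pair of top edges, running from z = 0 to the bottom of the top.

B is a four-legged stool. The seat is a 310×343×24 mm slab whose top surface is at z = 416 mm; four square legs, each 26×26 mm in cross-section, run from the floor (z = 0) to the underside of the seat, each flush with a corner of the seat.

C is a wooden ladder with two side rails of 33×65 mm section and 1617 mm height, set 439 mm apart overall. Between them run 6 rectangular rungs (65 mm deep, 36 mm thick), front faces flush with the rails' −y face. The bottom of the first rung is 165 mm above the floor and each subsequent rung is 253 mm higher than the one below.

Four stools sit around the table at the −y, +y, −x, +x sides. The ladder is on top of the table.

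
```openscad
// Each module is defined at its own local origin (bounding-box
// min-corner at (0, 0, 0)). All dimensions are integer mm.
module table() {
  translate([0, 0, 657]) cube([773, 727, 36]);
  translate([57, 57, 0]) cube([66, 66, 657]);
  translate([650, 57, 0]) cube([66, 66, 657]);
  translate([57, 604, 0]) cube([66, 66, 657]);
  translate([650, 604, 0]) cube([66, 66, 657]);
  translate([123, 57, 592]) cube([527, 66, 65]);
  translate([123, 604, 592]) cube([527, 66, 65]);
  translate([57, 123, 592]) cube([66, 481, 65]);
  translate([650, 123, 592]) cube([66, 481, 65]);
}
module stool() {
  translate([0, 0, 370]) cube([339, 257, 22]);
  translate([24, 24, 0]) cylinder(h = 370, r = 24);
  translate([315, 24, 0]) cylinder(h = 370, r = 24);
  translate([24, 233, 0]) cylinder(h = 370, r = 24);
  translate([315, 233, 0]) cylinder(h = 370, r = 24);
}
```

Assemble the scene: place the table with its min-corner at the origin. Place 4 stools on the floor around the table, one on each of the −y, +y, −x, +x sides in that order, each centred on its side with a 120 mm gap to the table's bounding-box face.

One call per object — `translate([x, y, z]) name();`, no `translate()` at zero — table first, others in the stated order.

table();
translate([217, -377, 0]) stool();
translate([217, 847, 0]) stool();
translate([-459, 235, 0]) stool();
translate([893, 235, 0]) stool();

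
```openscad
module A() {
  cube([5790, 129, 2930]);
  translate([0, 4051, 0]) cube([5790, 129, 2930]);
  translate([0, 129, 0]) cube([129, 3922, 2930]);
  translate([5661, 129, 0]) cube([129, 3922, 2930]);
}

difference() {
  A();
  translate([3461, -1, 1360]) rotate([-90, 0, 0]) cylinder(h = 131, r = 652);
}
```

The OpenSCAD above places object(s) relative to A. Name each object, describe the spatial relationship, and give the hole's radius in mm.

A is a house frame. The house frame has a circular hole through its front wall. The hole's radius is 652 mm.

The subtracted cylinder has r = 652 mm.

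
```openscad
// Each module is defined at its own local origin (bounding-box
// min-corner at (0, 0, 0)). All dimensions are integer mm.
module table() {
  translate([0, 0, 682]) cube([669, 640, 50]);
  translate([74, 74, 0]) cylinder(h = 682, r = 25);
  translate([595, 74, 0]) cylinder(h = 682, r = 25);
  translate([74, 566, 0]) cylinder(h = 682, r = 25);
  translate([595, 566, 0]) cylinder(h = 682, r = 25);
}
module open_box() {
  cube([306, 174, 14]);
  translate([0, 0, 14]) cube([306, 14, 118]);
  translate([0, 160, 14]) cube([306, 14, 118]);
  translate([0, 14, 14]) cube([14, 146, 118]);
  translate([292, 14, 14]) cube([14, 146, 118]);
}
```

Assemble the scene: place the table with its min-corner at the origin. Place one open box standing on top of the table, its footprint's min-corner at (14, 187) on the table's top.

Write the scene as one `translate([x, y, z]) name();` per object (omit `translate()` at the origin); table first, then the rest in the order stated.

table();
translate([14, 187, 732]) open_box();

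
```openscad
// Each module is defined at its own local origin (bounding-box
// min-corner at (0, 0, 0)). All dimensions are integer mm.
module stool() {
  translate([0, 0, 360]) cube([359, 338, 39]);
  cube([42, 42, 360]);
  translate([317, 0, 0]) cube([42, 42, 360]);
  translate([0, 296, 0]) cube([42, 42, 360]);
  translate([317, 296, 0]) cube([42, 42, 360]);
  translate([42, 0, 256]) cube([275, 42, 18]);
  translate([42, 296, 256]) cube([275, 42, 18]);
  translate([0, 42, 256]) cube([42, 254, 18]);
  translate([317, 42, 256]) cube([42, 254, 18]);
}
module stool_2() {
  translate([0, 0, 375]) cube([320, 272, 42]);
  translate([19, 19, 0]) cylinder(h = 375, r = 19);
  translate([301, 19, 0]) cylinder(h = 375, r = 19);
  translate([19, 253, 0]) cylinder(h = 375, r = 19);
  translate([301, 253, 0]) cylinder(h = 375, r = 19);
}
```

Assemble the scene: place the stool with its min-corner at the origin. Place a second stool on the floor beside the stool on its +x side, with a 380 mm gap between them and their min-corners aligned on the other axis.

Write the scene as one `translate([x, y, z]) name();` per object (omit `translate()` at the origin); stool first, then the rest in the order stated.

stool();
translate([739, 0, 0]) stool_2();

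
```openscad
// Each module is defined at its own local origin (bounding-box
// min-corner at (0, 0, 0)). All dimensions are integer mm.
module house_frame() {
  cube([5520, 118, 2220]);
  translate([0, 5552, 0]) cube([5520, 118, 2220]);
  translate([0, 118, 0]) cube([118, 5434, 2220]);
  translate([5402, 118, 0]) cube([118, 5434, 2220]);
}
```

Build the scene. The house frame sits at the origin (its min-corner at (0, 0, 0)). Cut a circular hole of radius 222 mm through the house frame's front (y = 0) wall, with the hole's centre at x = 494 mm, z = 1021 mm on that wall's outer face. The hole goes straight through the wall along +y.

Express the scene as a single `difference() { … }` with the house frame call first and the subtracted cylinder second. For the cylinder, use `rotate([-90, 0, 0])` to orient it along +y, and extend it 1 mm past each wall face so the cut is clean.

difference() {
  house_frame();
  translate([494, -1, 1021]) rotate([-90, 0, 0]) cylinder(h = 120, r = 222);
}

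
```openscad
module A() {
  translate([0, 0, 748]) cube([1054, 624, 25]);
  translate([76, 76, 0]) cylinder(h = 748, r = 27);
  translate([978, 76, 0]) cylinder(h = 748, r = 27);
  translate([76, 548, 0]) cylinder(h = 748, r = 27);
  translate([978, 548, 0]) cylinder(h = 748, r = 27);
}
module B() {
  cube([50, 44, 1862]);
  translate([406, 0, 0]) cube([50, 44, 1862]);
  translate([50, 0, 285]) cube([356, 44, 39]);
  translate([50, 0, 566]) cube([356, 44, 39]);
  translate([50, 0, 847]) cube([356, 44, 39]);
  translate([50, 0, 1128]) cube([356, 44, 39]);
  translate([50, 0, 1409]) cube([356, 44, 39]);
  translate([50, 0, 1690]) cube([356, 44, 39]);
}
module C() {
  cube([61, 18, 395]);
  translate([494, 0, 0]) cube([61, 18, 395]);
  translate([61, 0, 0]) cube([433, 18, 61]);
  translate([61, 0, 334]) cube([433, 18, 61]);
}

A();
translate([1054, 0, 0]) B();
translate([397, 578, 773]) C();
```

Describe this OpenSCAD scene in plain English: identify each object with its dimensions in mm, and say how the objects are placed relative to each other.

A is a table: top 1054 mm (x) × 624 mm (y), 25 mm thick, upper face at z = 773 mm, on four round legs of 54 mm diameter, each leg's bounding box inset 49 mm from the nearest pair of top edges, running from z = 0 to the bottom of the top.

B is a wooden ladder with two side rails of 50×44 mm section and 1862 mm height, set 456 mm apart overall. Between them run 6 rectangular rungs (44 mm deep, 39 mm thick), front faces flush with the rails' −y face. The bottom of the first rung is 285 mm above the floor and each subsequent rung is 281 mm higher than the one below.

C is a rectangular picture frame lying in the x–z plane (depth along y). The opening is 433 mm wide (x) by 273 mm tall (z), surrounded by a border 61 mm wide on all four sides. The frame is 18 mm deep and is made of two full-height vertical stiles with two horizontal rails fitted between them.

The ladder is against the table's +x side, with their −y faces flush. The picture frame is on top of the table.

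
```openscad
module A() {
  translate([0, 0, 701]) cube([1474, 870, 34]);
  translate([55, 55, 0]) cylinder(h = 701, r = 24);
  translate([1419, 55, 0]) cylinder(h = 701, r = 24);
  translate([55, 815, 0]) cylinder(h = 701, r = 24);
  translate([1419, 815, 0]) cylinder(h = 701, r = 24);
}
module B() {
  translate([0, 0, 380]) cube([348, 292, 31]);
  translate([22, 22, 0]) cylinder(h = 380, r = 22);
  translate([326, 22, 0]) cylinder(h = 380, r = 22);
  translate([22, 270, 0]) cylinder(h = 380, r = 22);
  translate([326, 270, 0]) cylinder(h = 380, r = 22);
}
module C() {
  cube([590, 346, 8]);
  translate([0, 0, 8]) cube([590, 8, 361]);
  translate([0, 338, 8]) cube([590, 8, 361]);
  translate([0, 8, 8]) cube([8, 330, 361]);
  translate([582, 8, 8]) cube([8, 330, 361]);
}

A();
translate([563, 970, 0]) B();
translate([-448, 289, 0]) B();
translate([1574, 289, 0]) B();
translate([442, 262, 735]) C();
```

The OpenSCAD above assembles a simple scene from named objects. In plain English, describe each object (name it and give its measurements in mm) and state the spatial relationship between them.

A is a table: top 1474 mm (x) × 870 mm (y), 34 mm thick, upper face at z = 735 mm, on four round legs of 48 mm diameter, each leg's bounding box inset 31 mm from the nearest pair of top edges, running from z = 0 to the bottom of the top.

B is a four-legged stool. The seat is a 348×292×31 mm slab whose top surface is at z = 411 mm; four round legs, each 44 mm in diameter, run from the floor (z = 0) to the underside of the seat, each leg's axis is inset half a diameter from the nearest pair of seat edges (so the leg's bounding box is flush with the corner).

C is an open-topped rectangular box: outside dimensions 590×346×369 mm, with a uniform wall and base thickness of 8 mm. The base is a full 590×346 slab on the floor; four walls sit on top of the base. The front and back walls (the −y and +y sides) span the full width; the two side walls fit between them.

Three stools sit around the table at the +y, −x, +x sides. The open box is on top of the table, centred.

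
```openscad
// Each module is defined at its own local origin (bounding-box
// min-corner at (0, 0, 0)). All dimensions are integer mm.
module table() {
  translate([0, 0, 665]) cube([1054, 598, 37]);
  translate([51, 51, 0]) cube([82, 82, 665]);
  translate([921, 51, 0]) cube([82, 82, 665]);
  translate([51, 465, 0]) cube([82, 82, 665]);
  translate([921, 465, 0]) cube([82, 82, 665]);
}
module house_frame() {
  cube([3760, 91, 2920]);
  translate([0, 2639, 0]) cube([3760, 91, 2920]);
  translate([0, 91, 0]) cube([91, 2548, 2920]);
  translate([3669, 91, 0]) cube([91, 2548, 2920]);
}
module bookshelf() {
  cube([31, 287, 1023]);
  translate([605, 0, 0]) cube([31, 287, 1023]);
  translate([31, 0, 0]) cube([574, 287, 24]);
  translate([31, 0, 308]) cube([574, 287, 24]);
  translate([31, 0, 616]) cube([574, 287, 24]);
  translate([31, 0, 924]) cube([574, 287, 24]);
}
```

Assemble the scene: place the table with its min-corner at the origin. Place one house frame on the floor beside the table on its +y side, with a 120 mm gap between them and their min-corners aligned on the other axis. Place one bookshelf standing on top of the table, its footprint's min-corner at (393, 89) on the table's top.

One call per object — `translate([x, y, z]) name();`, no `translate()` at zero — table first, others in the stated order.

table();
translate([0, 718, 0]) house_frame();
translate([393, 89, 702]) bookshelf();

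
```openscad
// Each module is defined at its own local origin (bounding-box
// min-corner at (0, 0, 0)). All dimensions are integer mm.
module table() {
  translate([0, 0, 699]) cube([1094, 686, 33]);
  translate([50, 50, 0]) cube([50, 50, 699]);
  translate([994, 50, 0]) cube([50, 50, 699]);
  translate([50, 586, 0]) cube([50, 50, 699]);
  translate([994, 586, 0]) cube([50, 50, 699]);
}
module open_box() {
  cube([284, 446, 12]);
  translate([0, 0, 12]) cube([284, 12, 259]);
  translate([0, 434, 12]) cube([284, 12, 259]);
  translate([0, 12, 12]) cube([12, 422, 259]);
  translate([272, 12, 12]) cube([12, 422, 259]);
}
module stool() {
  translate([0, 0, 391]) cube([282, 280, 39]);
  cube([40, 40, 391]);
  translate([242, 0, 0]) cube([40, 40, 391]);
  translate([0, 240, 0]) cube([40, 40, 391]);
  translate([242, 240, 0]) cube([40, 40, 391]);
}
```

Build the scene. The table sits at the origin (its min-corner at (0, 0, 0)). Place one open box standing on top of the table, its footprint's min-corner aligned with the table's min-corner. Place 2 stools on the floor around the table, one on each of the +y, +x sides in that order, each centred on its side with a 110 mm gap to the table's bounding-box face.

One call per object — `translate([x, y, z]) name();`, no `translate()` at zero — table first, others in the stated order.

table();
translate([0, 0, 732]) open_box();
translate([406, 796, 0]) stool();
translate([1204, 203, 0]) stool();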